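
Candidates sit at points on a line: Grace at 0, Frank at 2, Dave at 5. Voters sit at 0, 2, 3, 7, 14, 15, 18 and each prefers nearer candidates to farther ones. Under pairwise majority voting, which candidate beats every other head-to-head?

With single-peaked preferences on a line, the Condorcet winner is the candidate closest to the median voter.
The median voter (position 7) is closest to Dave at 5.
Check: Dave vs Grace — voters closer to Dave: 5 of 7.

Dave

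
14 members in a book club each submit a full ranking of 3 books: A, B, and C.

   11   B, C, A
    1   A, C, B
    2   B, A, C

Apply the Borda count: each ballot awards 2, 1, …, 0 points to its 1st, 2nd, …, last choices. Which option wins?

B

Borda scores:
  A: 11·0 + 2 + 2·1 = 4
  B: 11·2 + 0 + 2·2 = 26
  C: 11·1 + 1 + 2·0 = 12
B has the highest total.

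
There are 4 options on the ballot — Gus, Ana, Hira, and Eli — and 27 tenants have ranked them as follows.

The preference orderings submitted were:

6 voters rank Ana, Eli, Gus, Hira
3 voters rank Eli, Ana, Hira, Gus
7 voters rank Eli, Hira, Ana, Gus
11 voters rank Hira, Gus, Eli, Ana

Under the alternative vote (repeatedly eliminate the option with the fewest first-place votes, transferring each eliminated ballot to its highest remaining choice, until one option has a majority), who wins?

Eli

Round 1: Hira 11, Eli 10, Ana 6, Gus 0. Gus has the fewest and is eliminated.
Round 2: Hira 11, Eli 10, Ana 6. Ana has the fewest and is eliminated.
Round 3: Eli 16, Hira 11. Eli has a majority.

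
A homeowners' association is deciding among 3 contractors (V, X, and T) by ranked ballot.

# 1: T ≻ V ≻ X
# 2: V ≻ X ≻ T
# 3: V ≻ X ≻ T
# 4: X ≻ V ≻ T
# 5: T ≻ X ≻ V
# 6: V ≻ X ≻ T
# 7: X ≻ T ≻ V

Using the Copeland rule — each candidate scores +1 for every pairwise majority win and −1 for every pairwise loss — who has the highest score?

Pairwise results:
  V vs X: V wins 4–3.
  V vs T: V wins 4–3.
  X vs T: X wins 5–2.
Copeland scores (wins − losses):
  V: 2 − 0 = 2
  X: 1 − 1 = 0
  T: 0 − 2 = -2
V has the best Copeland score.

V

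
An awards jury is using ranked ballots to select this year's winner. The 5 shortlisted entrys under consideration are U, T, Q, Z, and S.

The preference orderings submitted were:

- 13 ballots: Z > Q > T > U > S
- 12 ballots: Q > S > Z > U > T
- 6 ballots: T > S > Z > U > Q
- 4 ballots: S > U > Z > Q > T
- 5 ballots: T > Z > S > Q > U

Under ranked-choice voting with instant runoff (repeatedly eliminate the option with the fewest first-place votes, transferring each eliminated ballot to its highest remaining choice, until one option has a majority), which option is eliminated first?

U

Round 1: Z 13, Q 12, T 11, S 4, U 0. U has the fewest and is eliminated.
Round 2: Z 13, Q 12, T 11, S 4. S has the fewest and is eliminated.
Round 3: Z 17, Q 12, T 11. T has the fewest and is eliminated.
Round 4: Z 28, Q 12. Z has a majority.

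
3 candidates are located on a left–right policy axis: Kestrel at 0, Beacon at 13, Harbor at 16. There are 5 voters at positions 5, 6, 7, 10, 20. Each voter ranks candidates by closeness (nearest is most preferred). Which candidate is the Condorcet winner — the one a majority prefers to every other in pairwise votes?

Beacon

With single-peaked preferences on a line, the Condorcet winner is the candidate closest to the median voter.
The median voter (position 7) is closest to Beacon at 13.
Check: Beacon vs Harbor — voters closer to Beacon: 4 of 5.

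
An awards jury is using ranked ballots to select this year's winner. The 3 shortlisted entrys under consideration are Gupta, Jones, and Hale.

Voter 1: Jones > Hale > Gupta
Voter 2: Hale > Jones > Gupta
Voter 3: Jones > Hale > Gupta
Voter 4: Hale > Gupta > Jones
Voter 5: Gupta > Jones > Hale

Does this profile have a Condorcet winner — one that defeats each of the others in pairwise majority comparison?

Head-to-head results (5 voters total):
Gupta vs Jones: Jones wins 3–2.
Gupta vs Hale: Hale wins 4–1.
Jones vs Hale: Jones wins 3–2.
Jones beats each rival — Gupta (3–2), Hale (3–2) — so Jones is the Condorcet winner.

Yes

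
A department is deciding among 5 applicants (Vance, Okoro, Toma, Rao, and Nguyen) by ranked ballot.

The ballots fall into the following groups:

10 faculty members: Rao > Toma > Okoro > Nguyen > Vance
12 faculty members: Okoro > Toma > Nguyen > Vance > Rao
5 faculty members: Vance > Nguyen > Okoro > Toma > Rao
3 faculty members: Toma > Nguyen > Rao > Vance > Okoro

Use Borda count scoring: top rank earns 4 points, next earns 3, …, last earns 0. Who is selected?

Borda scores:
  Vance: 10·0 + 12·1 + 5·4 + 3·1 = 35
  Okoro: 10·2 + 12·4 + 5·2 + 3·0 = 78
  Toma: 10·3 + 12·3 + 5·1 + 3·4 = 83
  Rao: 10·4 + 12·0 + 5·0 + 3·2 = 46
  Nguyen: 10·1 + 12·2 + 5·3 + 3·3 = 58
Toma has the highest total.

Toma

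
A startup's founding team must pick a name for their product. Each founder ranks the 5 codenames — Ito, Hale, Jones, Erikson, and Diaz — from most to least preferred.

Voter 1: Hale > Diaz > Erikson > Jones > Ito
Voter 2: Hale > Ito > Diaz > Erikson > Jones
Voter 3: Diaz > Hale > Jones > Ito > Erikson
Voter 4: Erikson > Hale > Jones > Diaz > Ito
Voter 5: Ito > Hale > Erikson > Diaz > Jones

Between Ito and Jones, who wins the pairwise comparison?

Jones

Ballots ranking Ito above Jones: 2.
Ballots ranking Jones above Ito: 3.
Jones wins the head-to-head, 3–2.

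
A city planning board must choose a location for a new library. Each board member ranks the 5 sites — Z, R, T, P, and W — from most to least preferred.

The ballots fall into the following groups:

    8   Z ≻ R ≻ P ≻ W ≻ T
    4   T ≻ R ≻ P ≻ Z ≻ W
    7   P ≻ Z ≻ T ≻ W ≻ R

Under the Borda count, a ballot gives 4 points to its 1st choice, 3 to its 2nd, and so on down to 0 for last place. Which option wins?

Borda scores:
  Z: 8·4 + 4·1 + 7·3 = 57
  R: 8·3 + 4·3 + 7·0 = 36
  T: 8·0 + 4·4 + 7·2 = 30
  P: 8·2 + 4·2 + 7·4 = 52
  W: 8·1 + 4·0 + 7·1 = 15
Z has the highest total.

Z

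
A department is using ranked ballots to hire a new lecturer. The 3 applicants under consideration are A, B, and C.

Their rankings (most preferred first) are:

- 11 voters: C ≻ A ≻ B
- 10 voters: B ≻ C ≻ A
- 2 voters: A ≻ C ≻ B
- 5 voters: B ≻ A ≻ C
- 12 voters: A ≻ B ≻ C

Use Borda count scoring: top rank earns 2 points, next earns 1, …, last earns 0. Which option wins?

Borda scores:
  A: 11·1 + 10·0 + 2·2 + 5·1 + 12·2 = 44
  B: 11·0 + 10·2 + 2·0 + 5·2 + 12·1 = 42
  C: 11·2 + 10·1 + 2·1 + 5·0 + 12·0 = 34
A has the highest total.

A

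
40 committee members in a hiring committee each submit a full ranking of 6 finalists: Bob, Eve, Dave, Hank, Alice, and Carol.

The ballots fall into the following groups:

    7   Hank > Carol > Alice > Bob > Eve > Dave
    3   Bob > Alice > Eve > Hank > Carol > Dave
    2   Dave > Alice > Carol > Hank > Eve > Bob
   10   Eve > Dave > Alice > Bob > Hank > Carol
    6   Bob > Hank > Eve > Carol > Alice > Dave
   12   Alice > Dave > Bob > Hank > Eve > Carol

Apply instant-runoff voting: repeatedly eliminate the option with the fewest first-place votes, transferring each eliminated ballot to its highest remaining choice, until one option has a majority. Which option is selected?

Round 1: Alice 12, Eve 10, Bob 9, Hank 7, Dave 2, Carol 0. Carol has the fewest and is eliminated.
Round 2: Alice 12, Eve 10, Bob 9, Hank 7, Dave 2. Dave has the fewest and is eliminated.
Round 3: Alice 14, Eve 10, Bob 9, Hank 7. Hank has the fewest and is eliminated.
Round 4: Alice 21, Eve 10, Bob 9. Alice has a majority.

Alice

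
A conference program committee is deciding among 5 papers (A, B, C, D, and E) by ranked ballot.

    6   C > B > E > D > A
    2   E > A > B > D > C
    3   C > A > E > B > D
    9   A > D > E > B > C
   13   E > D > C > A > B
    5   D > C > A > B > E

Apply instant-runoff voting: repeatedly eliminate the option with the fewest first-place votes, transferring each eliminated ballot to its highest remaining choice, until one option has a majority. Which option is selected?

Round 1: E 15, A 9, C 9, D 5, B 0. B has the fewest and is eliminated.
Round 2: E 15, A 9, C 9, D 5. D has the fewest and is eliminated.
Round 3: E 15, C 14, A 9. A has the fewest and is eliminated.
Round 4: E 24, C 14. E has a majority.

E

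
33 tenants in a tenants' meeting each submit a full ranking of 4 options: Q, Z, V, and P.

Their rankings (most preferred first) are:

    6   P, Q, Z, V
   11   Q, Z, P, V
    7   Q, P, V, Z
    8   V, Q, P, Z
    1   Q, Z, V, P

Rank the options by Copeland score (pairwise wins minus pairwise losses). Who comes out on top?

Pairwise results:
  Q vs Z: Q wins 33–0.
  Q vs V: Q wins 25–8.
  Q vs P: Q wins 27–6.
  Z vs V: Z wins 18–15.
  Z vs P: P wins 21–12.
  V vs P: P wins 24–9.
Copeland scores (wins − losses):
  Q: 3 − 0 = 3
  Z: 1 − 2 = -1
  V: 0 − 3 = -3
  P: 2 − 1 = 1
Q has the best Copeland score.

Q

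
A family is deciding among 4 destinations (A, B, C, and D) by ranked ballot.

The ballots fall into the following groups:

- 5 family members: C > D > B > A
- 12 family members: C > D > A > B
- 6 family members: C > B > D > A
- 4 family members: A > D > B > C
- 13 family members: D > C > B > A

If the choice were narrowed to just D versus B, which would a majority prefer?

D

Ballots ranking D above B: 5+12+4+13 = 34.
Ballots ranking B above D: 6.
D wins the head-to-head, 34–6.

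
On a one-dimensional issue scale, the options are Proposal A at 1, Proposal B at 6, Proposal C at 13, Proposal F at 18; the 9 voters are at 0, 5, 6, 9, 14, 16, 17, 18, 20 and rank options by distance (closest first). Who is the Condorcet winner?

With single-peaked preferences on a line, the Condorcet winner is the candidate closest to the median voter.
The median voter (position 14) is closest to Proposal C at 13.
Check: Proposal C vs Proposal F — voters closer to Proposal C: 5 of 9.

Proposal C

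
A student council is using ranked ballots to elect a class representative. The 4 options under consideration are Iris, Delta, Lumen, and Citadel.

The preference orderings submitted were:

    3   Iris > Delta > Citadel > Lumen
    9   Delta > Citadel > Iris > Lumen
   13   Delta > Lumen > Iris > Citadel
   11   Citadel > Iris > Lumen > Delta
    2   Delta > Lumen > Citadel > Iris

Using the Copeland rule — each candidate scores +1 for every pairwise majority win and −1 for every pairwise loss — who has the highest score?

Pairwise results:
  Iris vs Delta: Delta wins 24–14.
  Iris vs Lumen: Iris wins 23–15.
  Iris vs Citadel: Citadel wins 22–16.
  Delta vs Lumen: Delta wins 27–11.
  Delta vs Citadel: Delta wins 27–11.
  Lumen vs Citadel: Citadel wins 23–15.
Copeland scores (wins − losses):
  Iris: 1 − 2 = -1
  Delta: 3 − 0 = 3
  Lumen: 0 − 3 = -3
  Citadel: 2 − 1 = 1
Delta has the best Copeland score.

Delta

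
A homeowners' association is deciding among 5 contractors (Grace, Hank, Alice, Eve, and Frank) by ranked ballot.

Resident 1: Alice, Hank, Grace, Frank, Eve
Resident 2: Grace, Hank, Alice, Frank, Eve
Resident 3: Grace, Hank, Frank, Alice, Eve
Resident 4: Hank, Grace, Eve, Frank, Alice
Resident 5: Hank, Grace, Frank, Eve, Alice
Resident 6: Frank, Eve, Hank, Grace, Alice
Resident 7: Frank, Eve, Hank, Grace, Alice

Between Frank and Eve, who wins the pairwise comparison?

Ballots ranking Frank above Eve: 6.
Ballots ranking Eve above Frank: 1.
Frank wins the head-to-head, 6–1.

Frank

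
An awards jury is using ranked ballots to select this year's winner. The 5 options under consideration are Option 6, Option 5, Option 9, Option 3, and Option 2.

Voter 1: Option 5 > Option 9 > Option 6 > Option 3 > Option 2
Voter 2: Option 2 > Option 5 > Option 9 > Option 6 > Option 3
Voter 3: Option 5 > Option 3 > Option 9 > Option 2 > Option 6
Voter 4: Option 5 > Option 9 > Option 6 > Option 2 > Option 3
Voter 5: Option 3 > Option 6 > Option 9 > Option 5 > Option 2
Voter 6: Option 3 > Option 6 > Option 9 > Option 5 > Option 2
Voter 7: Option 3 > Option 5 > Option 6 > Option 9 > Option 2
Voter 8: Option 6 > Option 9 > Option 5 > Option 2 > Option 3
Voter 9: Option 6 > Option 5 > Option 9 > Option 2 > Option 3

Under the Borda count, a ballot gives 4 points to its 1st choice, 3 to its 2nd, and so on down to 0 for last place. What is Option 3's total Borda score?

Borda scores:
  Option 6: 2 + 1 + 0 + 2 + 3 + 3 + 2 + 4 + 4 = 21
  Option 5: 4 + 3 + 4 + 4 + 1 + 1 + 3 + 2 + 3 = 25
  Option 9: 3 + 2 + 2 + 3 + 2 + 2 + 1 + 3 + 2 = 20
  Option 3: 1 + 0 + 3 + 0 + 4 + 4 + 4 + 0 + 0 = 16
  Option 2: 0 + 4 + 1 + 1 + 0 + 0 + 0 + 1 + 1 = 8

16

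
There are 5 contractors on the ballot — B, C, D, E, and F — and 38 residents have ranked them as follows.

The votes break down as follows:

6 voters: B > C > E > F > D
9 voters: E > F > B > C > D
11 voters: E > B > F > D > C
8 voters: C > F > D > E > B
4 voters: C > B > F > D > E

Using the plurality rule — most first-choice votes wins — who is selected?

E

First-place vote totals:
  B: 6
  C: 12
  D: 0
  E: 20
  F: 0
E has the most first-place votes.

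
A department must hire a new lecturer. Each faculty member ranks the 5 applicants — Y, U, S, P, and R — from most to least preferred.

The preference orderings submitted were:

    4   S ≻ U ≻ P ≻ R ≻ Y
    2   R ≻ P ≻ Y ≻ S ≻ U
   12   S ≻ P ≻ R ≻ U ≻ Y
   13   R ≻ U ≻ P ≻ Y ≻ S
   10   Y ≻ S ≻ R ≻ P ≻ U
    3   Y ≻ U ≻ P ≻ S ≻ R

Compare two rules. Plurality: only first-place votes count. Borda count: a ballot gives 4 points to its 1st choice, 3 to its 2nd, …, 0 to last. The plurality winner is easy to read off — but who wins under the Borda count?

R

Plurality first-place counts: Y 13, U 0, S 16, P 0, R 15 → S.
Borda totals: Y 69, U 72, S 99, P 92, R 108 → R.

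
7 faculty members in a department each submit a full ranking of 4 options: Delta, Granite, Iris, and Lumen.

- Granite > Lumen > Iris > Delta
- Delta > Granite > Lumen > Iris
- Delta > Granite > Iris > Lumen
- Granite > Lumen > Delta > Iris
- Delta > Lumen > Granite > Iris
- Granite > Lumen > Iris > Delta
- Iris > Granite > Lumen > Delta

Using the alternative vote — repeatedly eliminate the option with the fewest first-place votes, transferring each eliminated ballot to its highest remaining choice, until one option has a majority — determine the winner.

Granite

Round 1: Delta 3, Granite 3, Iris 1, Lumen 0. Lumen has the fewest and is eliminated.
Round 2: Delta 3, Granite 3, Iris 1. Iris has the fewest and is eliminated.
Round 3: Granite 4, Delta 3. Granite has a majority.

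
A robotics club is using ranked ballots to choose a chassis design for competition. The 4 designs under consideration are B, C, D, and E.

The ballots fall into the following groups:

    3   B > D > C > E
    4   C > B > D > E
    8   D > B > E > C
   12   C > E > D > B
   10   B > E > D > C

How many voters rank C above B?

16

Ballots ranking C above B: 4+12 = 16.
Ballots ranking B above C: 3+8+10 = 21.
So 16 of 37 voters prefer C to B.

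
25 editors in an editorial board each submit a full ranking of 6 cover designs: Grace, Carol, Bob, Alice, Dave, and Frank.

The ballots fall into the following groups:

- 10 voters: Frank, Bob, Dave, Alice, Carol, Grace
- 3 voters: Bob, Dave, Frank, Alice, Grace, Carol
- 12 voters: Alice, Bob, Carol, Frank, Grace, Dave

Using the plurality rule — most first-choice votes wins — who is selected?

First-place vote totals:
  Grace: 0
  Carol: 0
  Bob: 3
  Alice: 12
  Dave: 0
  Frank: 10
Alice has the most first-place votes.

Alice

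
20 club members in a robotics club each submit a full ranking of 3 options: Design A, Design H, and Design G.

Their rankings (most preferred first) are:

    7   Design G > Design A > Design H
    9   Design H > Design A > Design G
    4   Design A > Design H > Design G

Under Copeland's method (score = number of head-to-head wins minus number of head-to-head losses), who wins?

Pairwise results:
  Design A vs Design H: Design A wins 11–9.
  Design A vs Design G: Design A wins 13–7.
  Design H vs Design G: Design H wins 13–7.
Copeland scores (wins − losses):
  Design A: 2 − 0 = 2
  Design H: 1 − 1 = 0
  Design G: 0 − 2 = -2
Design A has the best Copeland score.

Design A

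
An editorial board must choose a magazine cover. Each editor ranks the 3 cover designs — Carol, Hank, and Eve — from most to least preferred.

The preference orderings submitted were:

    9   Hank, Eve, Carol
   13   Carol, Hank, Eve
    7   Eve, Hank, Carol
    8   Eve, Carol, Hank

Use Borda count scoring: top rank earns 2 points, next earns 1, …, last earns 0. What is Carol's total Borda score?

34

Borda scores:
  Carol: 9·0 + 13·2 + 7·0 + 8·1 = 34
  Hank: 9·2 + 13·1 + 7·1 + 8·0 = 38
  Eve: 9·1 + 13·0 + 7·2 + 8·2 = 39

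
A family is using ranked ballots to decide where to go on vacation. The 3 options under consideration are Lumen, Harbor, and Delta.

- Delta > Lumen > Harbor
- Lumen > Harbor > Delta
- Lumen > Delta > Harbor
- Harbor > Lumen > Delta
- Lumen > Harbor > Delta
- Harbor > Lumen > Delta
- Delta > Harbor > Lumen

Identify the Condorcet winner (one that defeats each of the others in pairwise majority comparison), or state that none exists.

Head-to-head results (7 voters total):
Lumen vs Harbor: Lumen wins 4–3.
Lumen vs Delta: Lumen wins 5–2.
Harbor vs Delta: Harbor wins 4–3.
Lumen beats each rival — Harbor (4–3), Delta (5–2) — so Lumen is the Condorcet winner.

Lumen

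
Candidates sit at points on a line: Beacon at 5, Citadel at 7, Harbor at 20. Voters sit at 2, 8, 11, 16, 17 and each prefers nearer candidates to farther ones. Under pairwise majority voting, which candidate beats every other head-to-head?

Citadel

With single-peaked preferences on a line, the Condorcet winner is the candidate closest to the median voter.
The median voter (position 11) is closest to Citadel at 7.
Check: Citadel vs Harbor — voters closer to Citadel: 3 of 5.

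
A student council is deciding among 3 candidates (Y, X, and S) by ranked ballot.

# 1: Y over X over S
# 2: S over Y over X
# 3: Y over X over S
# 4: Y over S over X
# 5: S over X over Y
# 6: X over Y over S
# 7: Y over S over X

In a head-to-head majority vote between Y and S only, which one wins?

Ballots ranking Y above S: 5.
Ballots ranking S above Y: 2.
Y wins the head-to-head, 5–2.

Y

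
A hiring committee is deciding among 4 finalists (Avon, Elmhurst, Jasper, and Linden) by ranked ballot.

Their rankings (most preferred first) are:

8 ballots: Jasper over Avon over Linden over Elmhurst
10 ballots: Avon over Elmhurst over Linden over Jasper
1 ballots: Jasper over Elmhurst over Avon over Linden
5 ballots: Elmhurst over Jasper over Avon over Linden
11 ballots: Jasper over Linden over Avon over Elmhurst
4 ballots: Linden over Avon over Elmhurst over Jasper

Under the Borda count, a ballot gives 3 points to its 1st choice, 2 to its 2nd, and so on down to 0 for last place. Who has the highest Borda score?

Avon

Borda scores:
  Avon: 8·2 + 10·3 + 1 + 5·1 + 11·1 + 4·2 = 71
  Elmhurst: 8·0 + 10·2 + 2 + 5·3 + 11·0 + 4·1 = 41
  Jasper: 8·3 + 10·0 + 3 + 5·2 + 11·3 + 4·0 = 70
  Linden: 8·1 + 10·1 + 0 + 5·0 + 11·2 + 4·3 = 52
Avon has the highest total.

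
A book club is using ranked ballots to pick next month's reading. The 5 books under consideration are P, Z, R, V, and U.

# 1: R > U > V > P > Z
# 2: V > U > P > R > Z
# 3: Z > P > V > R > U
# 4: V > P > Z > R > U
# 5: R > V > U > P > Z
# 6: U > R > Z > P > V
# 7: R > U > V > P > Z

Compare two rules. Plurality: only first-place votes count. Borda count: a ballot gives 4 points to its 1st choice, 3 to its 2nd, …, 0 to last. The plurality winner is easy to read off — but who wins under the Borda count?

Plurality first-place counts: P 0, Z 1, R 3, V 2, U 1 → R.
Borda totals: P 12, Z 8, R 18, V 17, U 15 → R.

R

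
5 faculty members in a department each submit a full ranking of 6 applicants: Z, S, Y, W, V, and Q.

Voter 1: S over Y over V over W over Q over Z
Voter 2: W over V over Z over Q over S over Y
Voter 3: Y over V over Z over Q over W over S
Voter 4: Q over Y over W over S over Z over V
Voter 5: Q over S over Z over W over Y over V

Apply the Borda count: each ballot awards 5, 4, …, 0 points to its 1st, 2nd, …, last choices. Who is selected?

Borda scores:
  Z: 0 + 3 + 3 + 1 + 3 = 10
  S: 5 + 1 + 0 + 2 + 4 = 12
  Y: 4 + 0 + 5 + 4 + 1 = 14
  W: 2 + 5 + 1 + 3 + 2 = 13
  V: 3 + 4 + 4 + 0 + 0 = 11
  Q: 1 + 2 + 2 + 5 + 5 = 15
Q has the highest total.

Q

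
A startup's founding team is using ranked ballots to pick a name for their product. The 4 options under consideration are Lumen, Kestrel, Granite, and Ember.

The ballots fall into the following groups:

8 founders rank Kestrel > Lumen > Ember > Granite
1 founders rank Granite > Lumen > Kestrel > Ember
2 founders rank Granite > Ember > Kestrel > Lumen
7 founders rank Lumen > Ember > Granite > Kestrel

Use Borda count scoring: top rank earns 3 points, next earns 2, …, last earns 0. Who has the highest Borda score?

Lumen

Borda scores:
  Lumen: 8·2 + 2 + 2·0 + 7·3 = 39
  Kestrel: 8·3 + 1 + 2·1 + 7·0 = 27
  Granite: 8·0 + 3 + 2·3 + 7·1 = 16
  Ember: 8·1 + 0 + 2·2 + 7·2 = 26
Lumen has the highest total.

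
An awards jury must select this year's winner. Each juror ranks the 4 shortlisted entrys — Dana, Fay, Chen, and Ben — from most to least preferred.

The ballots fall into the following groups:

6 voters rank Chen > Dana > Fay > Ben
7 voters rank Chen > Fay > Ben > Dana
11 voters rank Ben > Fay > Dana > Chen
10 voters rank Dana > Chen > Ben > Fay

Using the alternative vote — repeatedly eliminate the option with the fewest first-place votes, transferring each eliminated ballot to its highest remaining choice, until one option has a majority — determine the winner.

Chen

Round 1: Chen 13, Ben 11, Dana 10, Fay 0. Fay has the fewest and is eliminated.
Round 2: Chen 13, Ben 11, Dana 10. Dana has the fewest and is eliminated.
Round 3: Chen 23, Ben 11. Chen has a majority.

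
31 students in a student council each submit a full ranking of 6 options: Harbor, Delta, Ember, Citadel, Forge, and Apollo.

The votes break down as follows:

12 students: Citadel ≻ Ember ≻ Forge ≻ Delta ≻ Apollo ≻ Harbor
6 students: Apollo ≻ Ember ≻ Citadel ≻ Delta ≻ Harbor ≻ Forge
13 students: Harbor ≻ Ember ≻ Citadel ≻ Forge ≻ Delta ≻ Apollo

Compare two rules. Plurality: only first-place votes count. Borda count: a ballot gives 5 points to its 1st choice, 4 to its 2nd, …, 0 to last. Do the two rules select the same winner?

No

Plurality first-place counts: Harbor 13, Delta 0, Ember 0, Citadel 12, Forge 0, Apollo 6 → Harbor.
Borda totals: Harbor 71, Delta 49, Ember 124, Citadel 117, Forge 62, Apollo 42 → Ember.
The two rules disagree: plurality picks Harbor, Borda picks Ember.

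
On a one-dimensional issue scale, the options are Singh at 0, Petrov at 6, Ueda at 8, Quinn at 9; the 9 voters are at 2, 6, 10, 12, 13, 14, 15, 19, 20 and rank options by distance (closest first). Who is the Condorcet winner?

With single-peaked preferences on a line, the Condorcet winner is the candidate closest to the median voter.
The median voter (position 13) is closest to Quinn at 9.
Check: Quinn vs Singh — voters closer to Quinn: 8 of 9.

Quinn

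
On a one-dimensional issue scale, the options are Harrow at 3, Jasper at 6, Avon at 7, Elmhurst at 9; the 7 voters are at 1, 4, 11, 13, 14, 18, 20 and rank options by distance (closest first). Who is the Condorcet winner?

With single-peaked preferences on a line, the Condorcet winner is the candidate closest to the median voter.
The median voter (position 13) is closest to Elmhurst at 9.
Check: Elmhurst vs Avon — voters closer to Elmhurst: 5 of 7.

Elmhurst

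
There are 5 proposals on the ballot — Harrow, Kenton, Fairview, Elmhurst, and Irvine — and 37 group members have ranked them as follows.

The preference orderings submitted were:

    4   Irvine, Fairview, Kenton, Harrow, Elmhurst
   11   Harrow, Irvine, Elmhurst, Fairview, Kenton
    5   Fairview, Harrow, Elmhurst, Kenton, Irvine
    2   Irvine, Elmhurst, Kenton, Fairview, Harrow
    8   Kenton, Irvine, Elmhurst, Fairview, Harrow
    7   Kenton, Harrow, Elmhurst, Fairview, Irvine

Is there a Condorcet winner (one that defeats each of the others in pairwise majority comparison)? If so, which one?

Head-to-head results (37 voters total):
Harrow vs Kenton: Kenton wins 21–16.
Harrow vs Fairview: Fairview wins 19–18.
Harrow vs Elmhurst: Harrow wins 27–10.
Harrow vs Irvine: Harrow wins 23–14.
Kenton vs Fairview: Fairview wins 20–17.
Kenton vs Elmhurst: Kenton wins 19–18.
Kenton vs Irvine: Kenton wins 20–17.
Fairview vs Elmhurst: Elmhurst wins 28–9.
Fairview vs Irvine: Irvine wins 25–12.
Elmhurst vs Irvine: Irvine wins 25–12.
No candidate beats all others: Harrow beats Elmhurst beats Fairview beats Harrow, a majority cycle.

There is no Condorcet winner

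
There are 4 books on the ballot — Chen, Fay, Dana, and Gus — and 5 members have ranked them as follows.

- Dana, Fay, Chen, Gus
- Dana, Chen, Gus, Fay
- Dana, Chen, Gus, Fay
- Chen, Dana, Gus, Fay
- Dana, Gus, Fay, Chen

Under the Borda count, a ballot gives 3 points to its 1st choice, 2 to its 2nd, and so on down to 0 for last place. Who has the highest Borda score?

Dana

Borda scores:
  Chen: 1 + 2 + 2 + 3 + 0 = 8
  Fay: 2 + 0 + 0 + 0 + 1 = 3
  Dana: 3 + 3 + 3 + 2 + 3 = 14
  Gus: 0 + 1 + 1 + 1 + 2 = 5
Dana has the highest total.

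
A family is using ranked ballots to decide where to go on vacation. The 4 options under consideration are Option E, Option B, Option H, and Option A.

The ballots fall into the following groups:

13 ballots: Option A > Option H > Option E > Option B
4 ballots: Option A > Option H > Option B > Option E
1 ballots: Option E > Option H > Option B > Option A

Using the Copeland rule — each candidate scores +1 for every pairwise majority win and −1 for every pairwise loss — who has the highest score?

Option A

Pairwise results:
  Option E vs Option B: Option E wins 14–4.
  Option E vs Option H: Option H wins 17–1.
  Option E vs Option A: Option A wins 17–1.
  Option B vs Option H: Option H wins 18–0.
  Option B vs Option A: Option A wins 17–1.
  Option H vs Option A: Option A wins 17–1.
Copeland scores (wins − losses):
  Option E: 1 − 2 = -1
  Option B: 0 − 3 = -3
  Option H: 2 − 1 = 1
  Option A: 3 − 0 = 3
Option A has the best Copeland score.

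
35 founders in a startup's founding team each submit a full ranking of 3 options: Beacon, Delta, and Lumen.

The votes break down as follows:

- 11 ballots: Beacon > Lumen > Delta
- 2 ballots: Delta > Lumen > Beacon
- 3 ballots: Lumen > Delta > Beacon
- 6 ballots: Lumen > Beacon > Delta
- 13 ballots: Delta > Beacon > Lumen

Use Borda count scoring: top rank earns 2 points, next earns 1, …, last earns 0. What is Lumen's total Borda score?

31

Borda scores:
  Beacon: 11·2 + 2·0 + 3·0 + 6·1 + 13·1 = 41
  Delta: 11·0 + 2·2 + 3·1 + 6·0 + 13·2 = 33
  Lumen: 11·1 + 2·1 + 3·2 + 6·2 + 13·0 = 31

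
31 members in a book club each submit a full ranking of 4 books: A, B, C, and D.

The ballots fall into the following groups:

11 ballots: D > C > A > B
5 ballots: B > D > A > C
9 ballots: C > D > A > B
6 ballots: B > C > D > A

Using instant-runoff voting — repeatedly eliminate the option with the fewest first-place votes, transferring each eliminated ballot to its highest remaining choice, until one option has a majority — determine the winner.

Round 1: B 11, D 11, C 9, A 0. A has the fewest and is eliminated.
Round 2: B 11, D 11, C 9. C has the fewest and is eliminated.
Round 3: D 20, B 11. D has a majority.

D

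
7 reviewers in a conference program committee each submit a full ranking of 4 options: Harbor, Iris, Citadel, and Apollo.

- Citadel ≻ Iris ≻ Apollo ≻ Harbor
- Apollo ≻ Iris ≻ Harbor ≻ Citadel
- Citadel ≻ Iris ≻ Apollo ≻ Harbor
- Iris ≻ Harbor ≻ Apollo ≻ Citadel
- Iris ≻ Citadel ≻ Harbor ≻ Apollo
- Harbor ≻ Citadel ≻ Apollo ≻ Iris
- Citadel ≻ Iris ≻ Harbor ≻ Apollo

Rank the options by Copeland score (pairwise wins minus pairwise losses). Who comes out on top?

Pairwise results:
  Harbor vs Iris: Iris wins 6–1.
  Harbor vs Citadel: Citadel wins 4–3.
  Harbor vs Apollo: Harbor wins 4–3.
  Iris vs Citadel: Citadel wins 4–3.
  Iris vs Apollo: Iris wins 5–2.
  Citadel vs Apollo: Citadel wins 5–2.
Copeland scores (wins − losses):
  Harbor: 1 − 2 = -1
  Iris: 2 − 1 = 1
  Citadel: 3 − 0 = 3
  Apollo: 0 − 3 = -3
Citadel has the best Copeland score.

Citadel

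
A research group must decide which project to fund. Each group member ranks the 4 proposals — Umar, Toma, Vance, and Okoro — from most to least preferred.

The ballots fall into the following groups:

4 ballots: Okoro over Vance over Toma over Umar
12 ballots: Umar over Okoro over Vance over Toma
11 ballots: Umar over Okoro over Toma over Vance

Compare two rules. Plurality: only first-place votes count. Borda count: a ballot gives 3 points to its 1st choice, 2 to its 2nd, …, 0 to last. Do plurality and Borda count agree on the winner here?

Plurality first-place counts: Umar 23, Toma 0, Vance 0, Okoro 4 → Umar.
Borda totals: Umar 69, Toma 15, Vance 20, Okoro 58 → Umar.
The two rules agree on Umar.

Yes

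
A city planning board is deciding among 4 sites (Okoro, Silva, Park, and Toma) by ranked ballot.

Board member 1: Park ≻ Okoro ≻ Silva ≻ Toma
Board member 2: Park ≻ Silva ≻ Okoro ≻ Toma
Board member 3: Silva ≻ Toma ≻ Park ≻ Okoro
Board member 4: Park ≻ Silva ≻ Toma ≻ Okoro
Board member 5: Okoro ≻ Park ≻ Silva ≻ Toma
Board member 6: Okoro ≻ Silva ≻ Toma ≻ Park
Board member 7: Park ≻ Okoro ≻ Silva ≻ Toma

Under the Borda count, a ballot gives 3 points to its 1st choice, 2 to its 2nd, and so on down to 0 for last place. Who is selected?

Borda scores:
  Okoro: 2 + 1 + 0 + 0 + 3 + 3 + 2 = 11
  Silva: 1 + 2 + 3 + 2 + 1 + 2 + 1 = 12
  Park: 3 + 3 + 1 + 3 + 2 + 0 + 3 = 15
  Toma: 0 + 0 + 2 + 1 + 0 + 1 + 0 = 4
Park has the highest total.

Park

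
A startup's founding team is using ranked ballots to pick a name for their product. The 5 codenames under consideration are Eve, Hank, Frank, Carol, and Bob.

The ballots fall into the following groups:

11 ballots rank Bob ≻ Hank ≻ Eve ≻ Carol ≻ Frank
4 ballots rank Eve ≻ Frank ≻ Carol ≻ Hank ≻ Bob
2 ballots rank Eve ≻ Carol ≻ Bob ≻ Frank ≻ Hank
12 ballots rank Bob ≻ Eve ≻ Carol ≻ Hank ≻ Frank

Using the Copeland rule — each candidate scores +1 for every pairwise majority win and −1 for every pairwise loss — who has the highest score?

Bob

Pairwise results:
  Eve vs Hank: Eve wins 18–11.
  Eve vs Frank: Eve wins 29–0.
  Eve vs Carol: Eve wins 29–0.
  Eve vs Bob: Bob wins 23–6.
  Hank vs Frank: Hank wins 23–6.
  Hank vs Carol: Carol wins 18–11.
  Hank vs Bob: Bob wins 25–4.
  Frank vs Carol: Carol wins 25–4.
  Frank vs Bob: Bob wins 25–4.
  Carol vs Bob: Bob wins 23–6.
Copeland scores (wins − losses):
  Eve: 3 − 1 = 2
  Hank: 1 − 3 = -2
  Frank: 0 − 4 = -4
  Carol: 2 − 2 = 0
  Bob: 4 − 0 = 4
Bob has the best Copeland score.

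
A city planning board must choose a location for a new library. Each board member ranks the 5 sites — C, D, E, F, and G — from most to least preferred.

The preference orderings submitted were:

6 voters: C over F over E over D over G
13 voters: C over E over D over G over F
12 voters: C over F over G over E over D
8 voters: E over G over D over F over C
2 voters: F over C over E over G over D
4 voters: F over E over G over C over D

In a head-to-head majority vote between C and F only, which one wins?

Ballots ranking C above F: 6+13+12 = 31.
Ballots ranking F above C: 8+2+4 = 14.
C wins the head-to-head, 31–14.

C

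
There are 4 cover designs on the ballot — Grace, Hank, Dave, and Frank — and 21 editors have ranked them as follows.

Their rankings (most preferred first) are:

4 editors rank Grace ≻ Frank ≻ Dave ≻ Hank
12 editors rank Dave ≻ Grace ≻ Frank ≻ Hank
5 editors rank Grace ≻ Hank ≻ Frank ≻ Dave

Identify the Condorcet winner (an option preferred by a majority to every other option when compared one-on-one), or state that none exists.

Head-to-head results (21 voters total):
Grace vs Hank: Grace wins 21–0.
Grace vs Dave: Dave wins 12–9.
Grace vs Frank: Grace wins 21–0.
Hank vs Dave: Dave wins 16–5.
Hank vs Frank: Frank wins 16–5.
Dave vs Frank: Dave wins 12–9.
Dave beats each rival — Grace (12–9), Hank (16–5), Frank (12–9) — so Dave is the Condorcet winner.

Dave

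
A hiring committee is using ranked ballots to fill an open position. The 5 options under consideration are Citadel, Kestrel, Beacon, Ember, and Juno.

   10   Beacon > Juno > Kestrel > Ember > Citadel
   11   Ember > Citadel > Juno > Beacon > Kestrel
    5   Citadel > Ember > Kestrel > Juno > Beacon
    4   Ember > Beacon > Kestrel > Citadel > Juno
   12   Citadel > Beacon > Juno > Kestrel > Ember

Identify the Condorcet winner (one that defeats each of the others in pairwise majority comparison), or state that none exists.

Head-to-head results (42 voters total):
Citadel vs Kestrel: Citadel wins 28–14.
Citadel vs Beacon: Citadel wins 28–14.
Citadel vs Ember: Ember wins 25–17.
Citadel vs Juno: Citadel wins 32–10.
Kestrel vs Beacon: Beacon wins 37–5.
Kestrel vs Ember: Kestrel wins 22–20.
Kestrel vs Juno: Juno wins 33–9.
Beacon vs Ember: Beacon wins 22–20.
Beacon vs Juno: Beacon wins 26–16.
Ember vs Juno: Juno wins 22–20.
No candidate beats all others: Citadel beats Kestrel beats Ember beats Citadel, a majority cycle.

No Condorcet winner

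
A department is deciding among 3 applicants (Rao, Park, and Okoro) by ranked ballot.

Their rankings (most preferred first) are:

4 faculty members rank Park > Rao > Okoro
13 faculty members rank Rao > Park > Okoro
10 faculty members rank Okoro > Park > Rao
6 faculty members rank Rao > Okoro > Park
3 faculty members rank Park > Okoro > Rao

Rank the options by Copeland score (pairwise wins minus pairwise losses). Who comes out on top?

Rao

Pairwise results:
  Rao vs Park: Rao wins 19–17.
  Rao vs Okoro: Rao wins 23–13.
  Park vs Okoro: Park wins 20–16.
Copeland scores (wins − losses):
  Rao: 2 − 0 = 2
  Park: 1 − 1 = 0
  Okoro: 0 − 2 = -2
Rao has the best Copeland score.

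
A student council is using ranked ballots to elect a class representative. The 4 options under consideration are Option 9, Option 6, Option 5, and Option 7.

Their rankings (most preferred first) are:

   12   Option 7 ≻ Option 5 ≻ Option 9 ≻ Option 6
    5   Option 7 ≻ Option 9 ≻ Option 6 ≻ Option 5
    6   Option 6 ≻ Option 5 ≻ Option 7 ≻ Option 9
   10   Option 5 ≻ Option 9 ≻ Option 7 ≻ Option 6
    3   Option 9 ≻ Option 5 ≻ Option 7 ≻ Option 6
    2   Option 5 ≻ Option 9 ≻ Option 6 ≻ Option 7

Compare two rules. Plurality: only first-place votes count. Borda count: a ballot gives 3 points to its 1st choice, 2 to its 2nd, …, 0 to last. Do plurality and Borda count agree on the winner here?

No

Plurality first-place counts: Option 9 3, Option 6 6, Option 5 12, Option 7 17 → Option 7.
Borda totals: Option 9 55, Option 6 25, Option 5 78, Option 7 70 → Option 5.
The two rules disagree: plurality picks Option 7, Borda picks Option 5.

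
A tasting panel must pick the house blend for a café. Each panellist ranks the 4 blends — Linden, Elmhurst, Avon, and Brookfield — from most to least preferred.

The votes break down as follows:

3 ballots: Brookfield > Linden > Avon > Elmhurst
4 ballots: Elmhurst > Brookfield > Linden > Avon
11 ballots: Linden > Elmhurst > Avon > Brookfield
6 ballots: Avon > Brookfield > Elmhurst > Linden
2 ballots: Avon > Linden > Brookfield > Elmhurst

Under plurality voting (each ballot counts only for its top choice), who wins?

First-place vote totals:
  Linden: 11
  Elmhurst: 4
  Avon: 8
  Brookfield: 3
Linden has the most first-place votes.

Linden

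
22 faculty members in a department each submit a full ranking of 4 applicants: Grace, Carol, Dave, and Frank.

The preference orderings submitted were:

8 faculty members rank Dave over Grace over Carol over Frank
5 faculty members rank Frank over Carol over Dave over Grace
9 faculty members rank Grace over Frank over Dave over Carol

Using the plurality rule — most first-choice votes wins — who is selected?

Grace

First-place vote totals:
  Grace: 9
  Carol: 0
  Dave: 8
  Frank: 5
Grace has the most first-place votes.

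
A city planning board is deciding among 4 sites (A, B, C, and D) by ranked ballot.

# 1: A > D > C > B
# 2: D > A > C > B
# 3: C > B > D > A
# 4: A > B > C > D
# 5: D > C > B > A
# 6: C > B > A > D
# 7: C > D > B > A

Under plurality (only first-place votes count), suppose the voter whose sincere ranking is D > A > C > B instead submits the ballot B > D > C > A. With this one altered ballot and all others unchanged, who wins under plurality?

C

First-place totals with the altered ballot: A 2, B 1, C 3, D 1.
The winner is unchanged: still C.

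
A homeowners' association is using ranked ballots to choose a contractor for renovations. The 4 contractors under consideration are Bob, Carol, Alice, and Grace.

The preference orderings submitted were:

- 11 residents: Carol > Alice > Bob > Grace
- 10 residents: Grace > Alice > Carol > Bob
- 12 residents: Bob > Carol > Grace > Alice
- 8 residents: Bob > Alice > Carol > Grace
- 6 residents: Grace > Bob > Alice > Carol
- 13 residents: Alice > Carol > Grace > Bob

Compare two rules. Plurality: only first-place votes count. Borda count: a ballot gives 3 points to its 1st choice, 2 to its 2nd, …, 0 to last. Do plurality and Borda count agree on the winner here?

No

Plurality first-place counts: Bob 20, Carol 11, Alice 13, Grace 16 → Bob.
Borda totals: Bob 83, Carol 101, Alice 103, Grace 73 → Alice.
The two rules disagree: plurality picks Bob, Borda picks Alice.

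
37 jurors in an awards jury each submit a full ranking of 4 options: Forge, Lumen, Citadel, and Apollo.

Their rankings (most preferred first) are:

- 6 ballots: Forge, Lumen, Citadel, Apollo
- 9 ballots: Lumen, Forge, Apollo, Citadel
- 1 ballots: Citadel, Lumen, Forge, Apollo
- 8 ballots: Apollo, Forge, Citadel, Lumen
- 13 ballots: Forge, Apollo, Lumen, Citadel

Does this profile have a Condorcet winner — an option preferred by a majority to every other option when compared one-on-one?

Head-to-head results (37 voters total):
Forge vs Lumen: Forge wins 27–10.
Forge vs Citadel: Forge wins 36–1.
Forge vs Apollo: Forge wins 29–8.
Lumen vs Citadel: Lumen wins 28–9.
Lumen vs Apollo: Apollo wins 21–16.
Citadel vs Apollo: Apollo wins 30–7.
Forge beats each rival — Lumen (27–10), Citadel (36–1), Apollo (29–8) — so Forge is the Condorcet winner.

Yes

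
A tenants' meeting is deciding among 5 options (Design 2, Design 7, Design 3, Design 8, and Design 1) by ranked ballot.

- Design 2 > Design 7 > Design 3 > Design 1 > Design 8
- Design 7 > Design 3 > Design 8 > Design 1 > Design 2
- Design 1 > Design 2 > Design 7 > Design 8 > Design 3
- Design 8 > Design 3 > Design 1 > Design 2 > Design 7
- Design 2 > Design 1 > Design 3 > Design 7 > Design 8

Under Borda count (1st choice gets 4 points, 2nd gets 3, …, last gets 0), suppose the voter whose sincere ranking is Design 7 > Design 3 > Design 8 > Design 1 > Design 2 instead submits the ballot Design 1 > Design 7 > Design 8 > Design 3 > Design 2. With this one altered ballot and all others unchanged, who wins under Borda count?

Design 1

Borda totals with the altered ballot: Design 2 12, Design 7 9, Design 3 8, Design 8 7, Design 1 14.
The switch changes the winner from Design 2 to Design 1.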